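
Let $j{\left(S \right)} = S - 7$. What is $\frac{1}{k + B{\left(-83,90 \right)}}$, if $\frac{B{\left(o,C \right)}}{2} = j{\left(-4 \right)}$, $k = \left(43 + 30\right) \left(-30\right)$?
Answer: $- \frac{1}{2212} \approx -0.00045208$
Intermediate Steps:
$k = -2190$ ($k = 73 \left(-30\right) = -2190$)
$j{\left(S \right)} = -7 + S$
$B{\left(o,C \right)} = -22$ ($B{\left(o,C \right)} = 2 \left(-7 - 4\right) = 2 \left(-11\right) = -22$)
$\frac{1}{k + B{\left(-83,90 \right)}} = \frac{1}{-2190 - 22} = \frac{1}{-2212} = - \frac{1}{2212}$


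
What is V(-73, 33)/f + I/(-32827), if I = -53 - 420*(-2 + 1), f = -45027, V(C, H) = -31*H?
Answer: 5685704/492700443 ≈ 0.011540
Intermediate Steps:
I = 367 (I = -53 - 420*(-1) = -53 - 105*(-4) = -53 + 420 = 367)
V(-73, 33)/f + I/(-32827) = -31*33/(-45027) + 367/(-32827) = -1023*(-1/45027) + 367*(-1/32827) = 341/15009 - 367/32827 = 5685704/492700443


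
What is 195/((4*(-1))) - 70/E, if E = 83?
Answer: -16465/332 ≈ -49.593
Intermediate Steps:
195/((4*(-1))) - 70/E = 195/((4*(-1))) - 70/83 = 195/(-4) - 70*1/83 = 195*(-1/4) - 70/83 = -195/4 - 70/83 = -16465/332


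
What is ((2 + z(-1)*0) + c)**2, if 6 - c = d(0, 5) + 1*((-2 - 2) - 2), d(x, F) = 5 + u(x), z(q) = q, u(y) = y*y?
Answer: 81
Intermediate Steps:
u(y) = y**2
d(x, F) = 5 + x**2
c = 7 (c = 6 - ((5 + 0**2) + 1*((-2 - 2) - 2)) = 6 - ((5 + 0) + 1*(-4 - 2)) = 6 - (5 + 1*(-6)) = 6 - (5 - 6) = 6 - 1*(-1) = 6 + 1 = 7)
((2 + z(-1)*0) + c)**2 = ((2 - 1*0) + 7)**2 = ((2 + 0) + 7)**2 = (2 + 7)**2 = 9**2 = 81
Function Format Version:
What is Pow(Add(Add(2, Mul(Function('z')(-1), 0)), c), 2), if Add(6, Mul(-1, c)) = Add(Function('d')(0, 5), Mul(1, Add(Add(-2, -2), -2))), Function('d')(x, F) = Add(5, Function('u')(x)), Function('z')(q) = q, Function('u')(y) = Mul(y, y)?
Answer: 81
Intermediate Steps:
Function('u')(y) = Pow(y, 2)
Function('d')(x, F) = Add(5, Pow(x, 2))
c = 7 (c = Add(6, Mul(-1, Add(Add(5, Pow(0, 2)), Mul(1, Add(Add(-2, -2), -2))))) = Add(6, Mul(-1, Add(Add(5, 0), Mul(1, Add(-4, -2))))) = Add(6, Mul(-1, Add(5, Mul(1, -6)))) = Add(6, Mul(-1, Add(5, -6))) = Add(6, Mul(-1, -1)) = Add(6, 1) = 7)
Pow(Add(Add(2, Mul(Function('z')(-1), 0)), c), 2) = Pow(Add(Add(2, Mul(-1, 0)), 7), 2) = Pow(Add(Add(2, 0), 7), 2) = Pow(Add(2, 7), 2) = Pow(9, 2) = 81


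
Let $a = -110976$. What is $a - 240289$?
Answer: $-351265$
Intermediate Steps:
$a - 240289 = -110976 - 240289 = -351265$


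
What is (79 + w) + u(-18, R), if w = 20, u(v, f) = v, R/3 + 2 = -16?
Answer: 81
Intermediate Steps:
R = -54 (R = -6 + 3*(-16) = -6 - 48 = -54)
(79 + w) + u(-18, R) = (79 + 20) - 18 = 99 - 18 = 81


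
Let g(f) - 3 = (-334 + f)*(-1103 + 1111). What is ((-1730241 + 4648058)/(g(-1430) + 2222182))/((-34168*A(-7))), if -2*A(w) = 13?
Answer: 416831/70056478388 ≈ 5.9499e-6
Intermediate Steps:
A(w) = -13/2 (A(w) = -½*13 = -13/2)
g(f) = -2669 + 8*f (g(f) = 3 + (-334 + f)*(-1103 + 1111) = 3 + (-334 + f)*8 = 3 + (-2672 + 8*f) = -2669 + 8*f)
((-1730241 + 4648058)/(g(-1430) + 2222182))/((-34168*A(-7))) = ((-1730241 + 4648058)/((-2669 + 8*(-1430)) + 2222182))/((-34168*(-13/2))) = (2917817/((-2669 - 11440) + 2222182))/222092 = (2917817/(-14109 + 2222182))*(1/222092) = (2917817/2208073)*(1/222092) = (2917817*(1/2208073))*(1/222092) = (416831/315439)*(1/222092) = 416831/70056478388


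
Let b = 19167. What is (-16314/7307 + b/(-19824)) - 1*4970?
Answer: -240129227655/48284656 ≈ -4973.2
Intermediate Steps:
(-16314/7307 + b/(-19824)) - 1*4970 = (-16314/7307 + 19167/(-19824)) - 1*4970 = (-16314*1/7307 + 19167*(-1/19824)) - 4970 = (-16314/7307 - 6389/6608) - 4970 = -154487335/48284656 - 4970 = -240129227655/48284656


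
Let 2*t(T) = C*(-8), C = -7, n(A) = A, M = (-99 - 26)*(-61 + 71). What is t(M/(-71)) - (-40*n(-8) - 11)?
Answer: -281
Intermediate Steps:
M = -1250 (M = -125*10 = -1250)
t(T) = 28 (t(T) = (-7*(-8))/2 = (½)*56 = 28)
t(M/(-71)) - (-40*n(-8) - 11) = 28 - (-40*(-8) - 11) = 28 - (320 - 11) = 28 - 1*309 = 28 - 309 = -281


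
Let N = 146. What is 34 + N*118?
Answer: 17262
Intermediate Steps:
34 + N*118 = 34 + 146*118 = 34 + 17228 = 17262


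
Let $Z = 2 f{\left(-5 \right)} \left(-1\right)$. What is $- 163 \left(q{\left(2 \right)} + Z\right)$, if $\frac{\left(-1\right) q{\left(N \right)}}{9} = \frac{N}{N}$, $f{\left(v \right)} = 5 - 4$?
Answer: $1793$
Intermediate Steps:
$f{\left(v \right)} = 1$ ($f{\left(v \right)} = 5 - 4 = 1$)
$Z = -2$ ($Z = 2 \cdot 1 \left(-1\right) = 2 \left(-1\right) = -2$)
$q{\left(N \right)} = -9$ ($q{\left(N \right)} = - 9 \frac{N}{N} = \left(-9\right) 1 = -9$)
$- 163 \left(q{\left(2 \right)} + Z\right) = - 163 \left(-9 - 2\right) = \left(-163\right) \left(-11\right) = 1793$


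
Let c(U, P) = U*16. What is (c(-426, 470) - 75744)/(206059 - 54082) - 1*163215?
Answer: -8268336205/50659 ≈ -1.6322e+5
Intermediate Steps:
c(U, P) = 16*U
(c(-426, 470) - 75744)/(206059 - 54082) - 1*163215 = (16*(-426) - 75744)/(206059 - 54082) - 1*163215 = (-6816 - 75744)/151977 - 163215 = -82560*1/151977 - 163215 = -27520/50659 - 163215 = -8268336205/50659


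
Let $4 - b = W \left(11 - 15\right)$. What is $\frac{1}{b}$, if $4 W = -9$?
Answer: $- \frac{1}{5} \approx -0.2$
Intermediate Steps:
$W = - \frac{9}{4}$ ($W = \frac{1}{4} \left(-9\right) = - \frac{9}{4} \approx -2.25$)
$b = -5$ ($b = 4 - - \frac{9 \left(11 - 15\right)}{4} = 4 - \left(- \frac{9}{4}\right) \left(-4\right) = 4 - 9 = -5$)
$\frac{1}{b} = \frac{1}{-5} = - \frac{1}{5}$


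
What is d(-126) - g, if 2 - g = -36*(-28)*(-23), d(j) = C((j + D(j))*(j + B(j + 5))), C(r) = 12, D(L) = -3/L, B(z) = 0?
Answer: -23174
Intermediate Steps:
d(j) = 12
g = 23186 (g = 2 - (-36*(-28))*(-23) = 2 - 1008*(-23) = 2 - 1*(-23184) = 2 + 23184 = 23186)
d(-126) - g = 12 - 1*23186 = 12 - 23186 = -23174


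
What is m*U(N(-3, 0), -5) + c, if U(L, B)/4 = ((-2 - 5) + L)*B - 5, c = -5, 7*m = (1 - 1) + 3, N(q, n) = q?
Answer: 505/7 ≈ 72.143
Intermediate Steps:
m = 3/7 (m = ((1 - 1) + 3)/7 = (0 + 3)/7 = (1/7)*3 = 3/7 ≈ 0.42857)
U(L, B) = -20 + 4*B*(-7 + L) (U(L, B) = 4*(((-2 - 5) + L)*B - 5) = 4*((-7 + L)*B - 5) = 4*(B*(-7 + L) - 5) = 4*(-5 + B*(-7 + L)) = -20 + 4*B*(-7 + L))
m*U(N(-3, 0), -5) + c = 3*(-20 - 28*(-5) + 4*(-5)*(-3))/7 - 5 = 3*(-20 + 140 + 60)/7 - 5 = (3/7)*180 - 5 = 540/7 - 5 = 505/7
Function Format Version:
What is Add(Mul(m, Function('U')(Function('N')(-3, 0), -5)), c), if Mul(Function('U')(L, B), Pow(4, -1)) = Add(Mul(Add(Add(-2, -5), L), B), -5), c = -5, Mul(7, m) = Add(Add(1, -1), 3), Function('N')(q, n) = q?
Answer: Rational(505, 7) ≈ 72.143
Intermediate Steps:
m = Rational(3, 7) (m = Mul(Rational(1, 7), Add(Add(1, -1), 3)) = Mul(Rational(1, 7), Add(0, 3)) = Mul(Rational(1, 7), 3) = Rational(3, 7) ≈ 0.42857)
Function('U')(L, B) = Add(-20, Mul(4, B, Add(-7, L))) (Function('U')(L, B) = Mul(4, Add(Mul(Add(Add(-2, -5), L), B), -5)) = Mul(4, Add(Mul(Add(-7, L), B), -5)) = Mul(4, Add(Mul(B, Add(-7, L)), -5)) = Mul(4, Add(-5, Mul(B, Add(-7, L)))) = Add(-20, Mul(4, B, Add(-7, L))))
Add(Mul(m, Function('U')(Function('N')(-3, 0), -5)), c) = Add(Mul(Rational(3, 7), Add(-20, Mul(-28, -5), Mul(4, -5, -3))), -5) = Add(Mul(Rational(3, 7), Add(-20, 140, 60)), -5) = Add(Mul(Rational(3, 7), 180), -5) = Add(Rational(540, 7), -5) = Rational(505, 7)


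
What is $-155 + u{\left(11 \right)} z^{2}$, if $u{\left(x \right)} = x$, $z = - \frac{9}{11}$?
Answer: $- \frac{1624}{11} \approx -147.64$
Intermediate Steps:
$z = - \frac{9}{11}$ ($z = \left(-9\right) \frac{1}{11} = - \frac{9}{11} \approx -0.81818$)
$-155 + u{\left(11 \right)} z^{2} = -155 + 11 \left(- \frac{9}{11}\right)^{2} = -155 + 11 \cdot \frac{81}{121} = -155 + \frac{81}{11} = - \frac{1624}{11}$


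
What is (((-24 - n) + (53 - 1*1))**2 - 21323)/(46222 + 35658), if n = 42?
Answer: -21127/81880 ≈ -0.25802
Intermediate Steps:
(((-24 - n) + (53 - 1*1))**2 - 21323)/(46222 + 35658) = (((-24 - 1*42) + (53 - 1*1))**2 - 21323)/(46222 + 35658) = (((-24 - 42) + (53 - 1))**2 - 21323)/81880 = ((-66 + 52)**2 - 21323)*(1/81880) = ((-14)**2 - 21323)*(1/81880) = (196 - 21323)*(1/81880) = -21127*1/81880 = -21127/81880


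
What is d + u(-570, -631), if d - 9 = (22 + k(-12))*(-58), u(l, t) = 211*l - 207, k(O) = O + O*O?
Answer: -129400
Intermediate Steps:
k(O) = O + O²
u(l, t) = -207 + 211*l
d = -8923 (d = 9 + (22 - 12*(1 - 12))*(-58) = 9 + (22 - 12*(-11))*(-58) = 9 + (22 + 132)*(-58) = 9 + 154*(-58) = 9 - 8932 = -8923)
d + u(-570, -631) = -8923 + (-207 + 211*(-570)) = -8923 + (-207 - 120270) = -8923 - 120477 = -129400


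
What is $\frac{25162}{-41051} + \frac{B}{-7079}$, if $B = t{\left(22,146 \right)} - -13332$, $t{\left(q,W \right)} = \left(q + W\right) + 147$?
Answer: $- \frac{738344795}{290600029} \approx -2.5408$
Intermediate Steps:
$t{\left(q,W \right)} = 147 + W + q$ ($t{\left(q,W \right)} = \left(W + q\right) + 147 = 147 + W + q$)
$B = 13647$ ($B = \left(147 + 146 + 22\right) - -13332 = 315 + 13332 = 13647$)
$\frac{25162}{-41051} + \frac{B}{-7079} = \frac{25162}{-41051} + \frac{13647}{-7079} = 25162 \left(- \frac{1}{41051}\right) + 13647 \left(- \frac{1}{7079}\right) = - \frac{25162}{41051} - \frac{13647}{7079} = - \frac{738344795}{290600029}$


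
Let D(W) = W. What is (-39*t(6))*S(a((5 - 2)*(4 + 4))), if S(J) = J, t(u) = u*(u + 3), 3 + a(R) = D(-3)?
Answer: 12636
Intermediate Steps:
a(R) = -6 (a(R) = -3 - 3 = -6)
t(u) = u*(3 + u)
(-39*t(6))*S(a((5 - 2)*(4 + 4))) = -234*(3 + 6)*(-6) = -234*9*(-6) = -39*54*(-6) = -2106*(-6) = 12636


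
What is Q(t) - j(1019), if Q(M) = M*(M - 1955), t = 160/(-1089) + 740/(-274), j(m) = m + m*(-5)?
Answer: 214823335441174/22258551249 ≈ 9651.3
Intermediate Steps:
j(m) = -4*m (j(m) = m - 5*m = -4*m)
t = -424850/149193 (t = 160*(-1/1089) + 740*(-1/274) = -160/1089 - 370/137 = -424850/149193 ≈ -2.8477)
Q(M) = M*(-1955 + M)
Q(t) - j(1019) = -424850*(-1955 - 424850/149193)/149193 - (-4)*1019 = -424850/149193*(-292097165/149193) - 1*(-4076) = 124097480550250/22258551249 + 4076 = 214823335441174/22258551249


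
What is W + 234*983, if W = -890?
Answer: 229132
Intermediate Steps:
W + 234*983 = -890 + 234*983 = -890 + 230022 = 229132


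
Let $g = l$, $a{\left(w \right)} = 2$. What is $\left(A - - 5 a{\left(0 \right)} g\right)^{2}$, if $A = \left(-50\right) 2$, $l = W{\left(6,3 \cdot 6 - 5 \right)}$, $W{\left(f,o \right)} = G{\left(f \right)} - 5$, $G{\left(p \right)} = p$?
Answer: $8100$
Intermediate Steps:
$W{\left(f,o \right)} = -5 + f$ ($W{\left(f,o \right)} = f - 5 = -5 + f$)
$l = 1$ ($l = -5 + 6 = 1$)
$g = 1$
$A = -100$
$\left(A - - 5 a{\left(0 \right)} g\right)^{2} = \left(-100 - \left(-5\right) 2 \cdot 1\right)^{2} = \left(-100 - \left(-10\right) 1\right)^{2} = \left(-100 - -10\right)^{2} = \left(-100 + 10\right)^{2} = \left(-90\right)^{2} = 8100$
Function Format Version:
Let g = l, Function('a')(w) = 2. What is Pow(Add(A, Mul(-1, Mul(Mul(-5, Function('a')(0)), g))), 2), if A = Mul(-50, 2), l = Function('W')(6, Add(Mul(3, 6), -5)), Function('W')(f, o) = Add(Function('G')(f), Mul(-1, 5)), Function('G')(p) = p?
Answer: 8100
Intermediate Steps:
Function('W')(f, o) = Add(-5, f) (Function('W')(f, o) = Add(f, Mul(-1, 5)) = Add(f, -5) = Add(-5, f))
l = 1 (l = Add(-5, 6) = 1)
g = 1
A = -100
Pow(Add(A, Mul(-1, Mul(Mul(-5, Function('a')(0)), g))), 2) = Pow(Add(-100, Mul(-1, Mul(Mul(-5, 2), 1))), 2) = Pow(Add(-100, Mul(-1, Mul(-10, 1))), 2) = Pow(Add(-100, Mul(-1, -10)), 2) = Pow(Add(-100, 10), 2) = Pow(-90, 2) = 8100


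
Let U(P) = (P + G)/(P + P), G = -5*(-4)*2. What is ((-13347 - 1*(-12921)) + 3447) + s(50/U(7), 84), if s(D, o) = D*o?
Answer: 200787/47 ≈ 4272.1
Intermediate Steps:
G = 40 (G = 20*2 = 40)
U(P) = (40 + P)/(2*P) (U(P) = (P + 40)/(P + P) = (40 + P)/((2*P)) = (40 + P)*(1/(2*P)) = (40 + P)/(2*P))
((-13347 - 1*(-12921)) + 3447) + s(50/U(7), 84) = ((-13347 - 1*(-12921)) + 3447) + (50/(((1/2)*(40 + 7)/7)))*84 = ((-13347 + 12921) + 3447) + (50/(((1/2)*(1/7)*47)))*84 = (-426 + 3447) + (50/(47/14))*84 = 3021 + (50*(14/47))*84 = 3021 + (700/47)*84 = 3021 + 58800/47 = 200787/47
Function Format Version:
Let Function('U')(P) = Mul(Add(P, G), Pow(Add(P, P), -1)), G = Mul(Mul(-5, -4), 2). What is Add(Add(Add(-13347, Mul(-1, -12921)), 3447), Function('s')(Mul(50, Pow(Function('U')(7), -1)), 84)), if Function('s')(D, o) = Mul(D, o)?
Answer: Rational(200787, 47) ≈ 4272.1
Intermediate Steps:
G = 40 (G = Mul(20, 2) = 40)
Function('U')(P) = Mul(Rational(1, 2), Pow(P, -1), Add(40, P)) (Function('U')(P) = Mul(Add(P, 40), Pow(Add(P, P), -1)) = Mul(Add(40, P), Pow(Mul(2, P), -1)) = Mul(Add(40, P), Mul(Rational(1, 2), Pow(P, -1))) = Mul(Rational(1, 2), Pow(P, -1), Add(40, P)))
Add(Add(Add(-13347, Mul(-1, -12921)), 3447), Function('s')(Mul(50, Pow(Function('U')(7), -1)), 84)) = Add(Add(Add(-13347, Mul(-1, -12921)), 3447), Mul(Mul(50, Pow(Mul(Rational(1, 2), Pow(7, -1), Add(40, 7)), -1)), 84)) = Add(Add(Add(-13347, 12921), 3447), Mul(Mul(50, Pow(Mul(Rational(1, 2), Rational(1, 7), 47), -1)), 84)) = Add(Add(-426, 3447), Mul(Mul(50, Pow(Rational(47, 14), -1)), 84)) = Add(3021, Mul(Mul(50, Rational(14, 47)), 84)) = Add(3021, Mul(Rational(700, 47), 84)) = Add(3021, Rational(58800, 47)) = Rational(200787, 47)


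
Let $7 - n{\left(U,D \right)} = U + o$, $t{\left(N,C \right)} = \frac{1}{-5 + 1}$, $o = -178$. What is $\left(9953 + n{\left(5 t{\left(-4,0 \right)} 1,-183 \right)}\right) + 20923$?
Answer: $\frac{124249}{4} \approx 31062.0$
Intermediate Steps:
$t{\left(N,C \right)} = - \frac{1}{4}$ ($t{\left(N,C \right)} = \frac{1}{-4} = - \frac{1}{4}$)
$n{\left(U,D \right)} = 185 - U$ ($n{\left(U,D \right)} = 7 - \left(U - 178\right) = 7 - \left(-178 + U\right) = 185 - U$)
$\left(9953 + n{\left(5 t{\left(-4,0 \right)} 1,-183 \right)}\right) + 20923 = \left(9953 + \left(185 - 5 \left(- \frac{1}{4}\right) 1\right)\right) + 20923 = \left(9953 + \left(185 - \left(- \frac{5}{4}\right) 1\right)\right) + 20923 = \left(9953 + \left(185 - - \frac{5}{4}\right)\right) + 20923 = \left(9953 + \left(185 + \frac{5}{4}\right)\right) + 20923 = \left(9953 + \frac{745}{4}\right) + 20923 = \frac{40557}{4} + 20923 = \frac{124249}{4}$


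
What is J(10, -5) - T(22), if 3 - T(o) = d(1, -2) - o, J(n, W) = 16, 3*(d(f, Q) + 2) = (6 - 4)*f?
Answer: -31/3 ≈ -10.333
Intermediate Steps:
d(f, Q) = -2 + 2*f/3 (d(f, Q) = -2 + ((6 - 4)*f)/3 = -2 + (2*f)/3 = -2 + 2*f/3)
T(o) = 13/3 + o (T(o) = 3 - ((-2 + (⅔)*1) - o) = 3 - ((-2 + ⅔) - o) = 3 - (-4/3 - o) = 3 + (4/3 + o) = 13/3 + o)
J(10, -5) - T(22) = 16 - (13/3 + 22) = 16 - 1*79/3 = 16 - 79/3 = -31/3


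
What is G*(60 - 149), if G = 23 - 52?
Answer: 2581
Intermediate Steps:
G = -29
G*(60 - 149) = -29*(60 - 149) = -29*(-89) = 2581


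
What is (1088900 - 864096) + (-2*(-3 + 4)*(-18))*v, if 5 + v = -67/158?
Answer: 17744090/79 ≈ 2.2461e+5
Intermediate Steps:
v = -857/158 (v = -5 - 67/158 = -857/158 ≈ -5.4240)
(1088900 - 864096) + (-2*(-3 + 4)*(-18))*v = (1088900 - 864096) + (-2*(-3 + 4)*(-18))*(-857/158) = 224804 + (-2*1*(-18))*(-857/158) = 224804 - 2*(-18)*(-857/158) = 224804 + 36*(-857/158) = 224804 - 15426/79 = 17744090/79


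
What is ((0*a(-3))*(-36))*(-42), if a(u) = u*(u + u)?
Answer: 0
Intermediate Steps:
a(u) = 2*u**2 (a(u) = u*(2*u) = 2*u**2)
((0*a(-3))*(-36))*(-42) = ((0*(2*(-3)**2))*(-36))*(-42) = ((0*(2*9))*(-36))*(-42) = ((0*18)*(-36))*(-42) = (0*(-36))*(-42) = 0*(-42) = 0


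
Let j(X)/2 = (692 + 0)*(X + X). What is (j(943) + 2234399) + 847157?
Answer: 5691780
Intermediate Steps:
j(X) = 2768*X (j(X) = 2*((692 + 0)*(X + X)) = 2*(692*(2*X)) = 2*(1384*X) = 2768*X)
(j(943) + 2234399) + 847157 = (2768*943 + 2234399) + 847157 = (2610224 + 2234399) + 847157 = 4844623 + 847157 = 5691780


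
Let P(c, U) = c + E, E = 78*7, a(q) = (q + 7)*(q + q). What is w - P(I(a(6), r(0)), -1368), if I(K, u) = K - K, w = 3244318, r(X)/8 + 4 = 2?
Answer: 3243772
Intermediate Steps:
r(X) = -16 (r(X) = -32 + 8*2 = -32 + 16 = -16)
a(q) = 2*q*(7 + q) (a(q) = (7 + q)*(2*q) = 2*q*(7 + q))
E = 546
I(K, u) = 0
P(c, U) = 546 + c (P(c, U) = c + 546 = 546 + c)
w - P(I(a(6), r(0)), -1368) = 3244318 - (546 + 0) = 3244318 - 1*546 = 3244318 - 546 = 3243772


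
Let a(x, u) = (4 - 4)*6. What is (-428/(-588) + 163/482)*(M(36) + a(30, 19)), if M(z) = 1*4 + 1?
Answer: 377675/70854 ≈ 5.3303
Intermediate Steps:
M(z) = 5 (M(z) = 4 + 1 = 5)
a(x, u) = 0 (a(x, u) = 0*6 = 0)
(-428/(-588) + 163/482)*(M(36) + a(30, 19)) = (-428/(-588) + 163/482)*(5 + 0) = (-428*(-1/588) + 163*(1/482))*5 = (107/147 + 163/482)*5 = (75535/70854)*5 = 377675/70854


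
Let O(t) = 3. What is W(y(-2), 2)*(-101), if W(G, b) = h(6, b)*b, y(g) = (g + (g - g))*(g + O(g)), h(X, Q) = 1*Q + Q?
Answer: -808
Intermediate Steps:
h(X, Q) = 2*Q (h(X, Q) = Q + Q = 2*Q)
y(g) = g*(3 + g) (y(g) = (g + (g - g))*(g + 3) = (g + 0)*(3 + g) = g*(3 + g))
W(G, b) = 2*b**2 (W(G, b) = (2*b)*b = 2*b**2)
W(y(-2), 2)*(-101) = (2*2**2)*(-101) = (2*4)*(-101) = 8*(-101) = -808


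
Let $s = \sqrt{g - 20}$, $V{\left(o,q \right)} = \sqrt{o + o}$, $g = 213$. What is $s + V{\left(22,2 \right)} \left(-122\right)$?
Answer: $\sqrt{193} - 244 \sqrt{11} \approx -795.36$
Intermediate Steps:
$V{\left(o,q \right)} = \sqrt{2} \sqrt{o}$ ($V{\left(o,q \right)} = \sqrt{2 o} = \sqrt{2} \sqrt{o}$)
$s = \sqrt{193}$ ($s = \sqrt{213 - 20} = \sqrt{193} \approx 13.892$)
$s + V{\left(22,2 \right)} \left(-122\right) = \sqrt{193} + \sqrt{2} \sqrt{22} \left(-122\right) = \sqrt{193} + 2 \sqrt{11} \left(-122\right) = \sqrt{193} - 244 \sqrt{11}$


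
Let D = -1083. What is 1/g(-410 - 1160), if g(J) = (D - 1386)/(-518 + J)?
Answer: 696/823 ≈ 0.84569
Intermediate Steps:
g(J) = -2469/(-518 + J) (g(J) = (-1083 - 1386)/(-518 + J) = -2469/(-518 + J))
1/g(-410 - 1160) = 1/(-2469/(-518 + (-410 - 1160))) = 1/(-2469/(-518 - 1570)) = 1/(-2469/(-2088)) = 1/(-2469*(-1/2088)) = 1/(823/696) = 696/823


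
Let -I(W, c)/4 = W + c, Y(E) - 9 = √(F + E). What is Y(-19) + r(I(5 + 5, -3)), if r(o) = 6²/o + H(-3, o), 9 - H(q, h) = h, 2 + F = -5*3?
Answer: 313/7 + 6*I ≈ 44.714 + 6.0*I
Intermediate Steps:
F = -17 (F = -2 - 5*3 = -2 - 15 = -17)
H(q, h) = 9 - h
Y(E) = 9 + √(-17 + E)
I(W, c) = -4*W - 4*c (I(W, c) = -4*(W + c) = -4*W - 4*c)
r(o) = 9 - o + 36/o (r(o) = 6²/o + (9 - o) = 36/o + (9 - o) = 9 - o + 36/o)
Y(-19) + r(I(5 + 5, -3)) = (9 + √(-17 - 19)) + (9 - (-4*(5 + 5) - 4*(-3)) + 36/(-4*(5 + 5) - 4*(-3))) = (9 + √(-36)) + (9 - (-4*10 + 12) + 36/(-4*10 + 12)) = (9 + 6*I) + (9 - (-40 + 12) + 36/(-40 + 12)) = (9 + 6*I) + (9 - 1*(-28) + 36/(-28)) = (9 + 6*I) + (9 + 28 + 36*(-1/28)) = (9 + 6*I) + (9 + 28 - 9/7) = (9 + 6*I) + 250/7 = 313/7 + 6*I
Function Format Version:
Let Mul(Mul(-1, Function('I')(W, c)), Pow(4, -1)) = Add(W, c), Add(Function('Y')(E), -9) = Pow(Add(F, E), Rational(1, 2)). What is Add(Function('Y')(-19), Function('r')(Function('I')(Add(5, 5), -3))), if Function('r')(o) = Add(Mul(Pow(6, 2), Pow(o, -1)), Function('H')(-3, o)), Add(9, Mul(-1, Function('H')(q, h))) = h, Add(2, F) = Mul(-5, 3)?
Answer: Add(Rational(313, 7), Mul(6, I)) ≈ Add(44.714, Mul(6.0000, I))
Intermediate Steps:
F = -17 (F = Add(-2, Mul(-5, 3)) = Add(-2, -15) = -17)
Function('H')(q, h) = Add(9, Mul(-1, h))
Function('Y')(E) = Add(9, Pow(Add(-17, E), Rational(1, 2)))
Function('I')(W, c) = Add(Mul(-4, W), Mul(-4, c)) (Function('I')(W, c) = Mul(-4, Add(W, c)) = Add(Mul(-4, W), Mul(-4, c)))
Function('r')(o) = Add(9, Mul(-1, o), Mul(36, Pow(o, -1))) (Function('r')(o) = Add(Mul(Pow(6, 2), Pow(o, -1)), Add(9, Mul(-1, o))) = Add(Mul(36, Pow(o, -1)), Add(9, Mul(-1, o))) = Add(9, Mul(-1, o), Mul(36, Pow(o, -1))))
Add(Function('Y')(-19), Function('r')(Function('I')(Add(5, 5), -3))) = Add(Add(9, Pow(Add(-17, -19), Rational(1, 2))), Add(9, Mul(-1, Add(Mul(-4, Add(5, 5)), Mul(-4, -3))), Mul(36, Pow(Add(Mul(-4, Add(5, 5)), Mul(-4, -3)), -1)))) = Add(Add(9, Pow(-36, Rational(1, 2))), Add(9, Mul(-1, Add(Mul(-4, 10), 12)), Mul(36, Pow(Add(Mul(-4, 10), 12), -1)))) = Add(Add(9, Mul(6, I)), Add(9, Mul(-1, Add(-40, 12)), Mul(36, Pow(Add(-40, 12), -1)))) = Add(Add(9, Mul(6, I)), Add(9, Mul(-1, -28), Mul(36, Pow(-28, -1)))) = Add(Add(9, Mul(6, I)), Add(9, 28, Mul(36, Rational(-1, 28)))) = Add(Add(9, Mul(6, I)), Add(9, 28, Rational(-9, 7))) = Add(Add(9, Mul(6, I)), Rational(250, 7)) = Add(Rational(313, 7), Mul(6, I))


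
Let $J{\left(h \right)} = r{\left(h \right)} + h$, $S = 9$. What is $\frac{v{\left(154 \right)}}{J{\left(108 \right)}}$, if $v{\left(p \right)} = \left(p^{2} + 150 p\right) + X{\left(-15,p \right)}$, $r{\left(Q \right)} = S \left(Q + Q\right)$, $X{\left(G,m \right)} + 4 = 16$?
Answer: $\frac{11707}{513} \approx 22.821$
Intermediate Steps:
$X{\left(G,m \right)} = 12$ ($X{\left(G,m \right)} = -4 + 16 = 12$)
$r{\left(Q \right)} = 18 Q$ ($r{\left(Q \right)} = 9 \left(Q + Q\right) = 9 \cdot 2 Q = 18 Q$)
$v{\left(p \right)} = 12 + p^{2} + 150 p$ ($v{\left(p \right)} = \left(p^{2} + 150 p\right) + 12 = 12 + p^{2} + 150 p$)
$J{\left(h \right)} = 19 h$ ($J{\left(h \right)} = 18 h + h = 19 h$)
$\frac{v{\left(154 \right)}}{J{\left(108 \right)}} = \frac{12 + 154^{2} + 150 \cdot 154}{19 \cdot 108} = \frac{12 + 23716 + 23100}{2052} = 46828 \cdot \frac{1}{2052} = \frac{11707}{513}$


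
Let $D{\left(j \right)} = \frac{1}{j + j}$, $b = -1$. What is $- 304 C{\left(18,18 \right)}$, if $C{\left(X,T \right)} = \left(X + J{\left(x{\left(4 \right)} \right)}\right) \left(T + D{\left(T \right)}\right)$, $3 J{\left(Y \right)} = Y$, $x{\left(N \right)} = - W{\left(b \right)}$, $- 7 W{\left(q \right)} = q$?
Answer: $- \frac{18595148}{189} \approx -98387.0$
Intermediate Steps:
$W{\left(q \right)} = - \frac{q}{7}$
$x{\left(N \right)} = - \frac{1}{7}$ ($x{\left(N \right)} = - \frac{\left(-1\right) \left(-1\right)}{7} = \left(-1\right) \frac{1}{7} = - \frac{1}{7}$)
$D{\left(j \right)} = \frac{1}{2 j}$
$J{\left(Y \right)} = \frac{Y}{3}$
$C{\left(X,T \right)} = \left(- \frac{1}{21} + X\right) \left(T + \frac{1}{2 T}\right)$ ($C{\left(X,T \right)} = \left(X + \frac{1}{3} \left(- \frac{1}{7}\right)\right) \left(T + \frac{1}{2 T}\right) = \left(X - \frac{1}{21}\right) \left(T + \frac{1}{2 T}\right) = \left(- \frac{1}{21} + X\right) \left(T + \frac{1}{2 T}\right)$)
$- 304 C{\left(18,18 \right)} = - 304 \left(\left(- \frac{1}{21}\right) 18 - \frac{1}{42 \cdot 18} + 18 \cdot 18 + \frac{1}{2} \cdot 18 \cdot \frac{1}{18}\right) = - 304 \left(- \frac{6}{7} - \frac{1}{756} + 324 + \frac{1}{2} \cdot 18 \cdot \frac{1}{18}\right) = - 304 \left(- \frac{6}{7} - \frac{1}{756} + 324 + \frac{1}{2}\right) = \left(-304\right) \frac{244673}{756} = - \frac{18595148}{189}$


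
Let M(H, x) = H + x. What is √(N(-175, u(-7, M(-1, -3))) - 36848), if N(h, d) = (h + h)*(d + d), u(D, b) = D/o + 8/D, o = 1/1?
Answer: 2*I*√7787 ≈ 176.49*I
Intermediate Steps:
o = 1
u(D, b) = D + 8/D (u(D, b) = D/1 + 8/D = D*1 + 8/D = D + 8/D)
N(h, d) = 4*d*h (N(h, d) = (2*h)*(2*d) = 4*d*h)
√(N(-175, u(-7, M(-1, -3))) - 36848) = √(4*(-7 + 8/(-7))*(-175) - 36848) = √(4*(-7 + 8*(-⅐))*(-175) - 36848) = √(4*(-7 - 8/7)*(-175) - 36848) = √(4*(-57/7)*(-175) - 36848) = √(5700 - 36848) = √(-31148) = 2*I*√7787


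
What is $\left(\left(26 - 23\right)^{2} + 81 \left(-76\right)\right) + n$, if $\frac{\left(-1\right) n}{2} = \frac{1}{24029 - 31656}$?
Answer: $- \frac{46883167}{7627} \approx -6147.0$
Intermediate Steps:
$n = \frac{2}{7627}$ ($n = - \frac{2}{24029 - 31656} = - \frac{2}{-7627} = \left(-2\right) \left(- \frac{1}{7627}\right) = \frac{2}{7627} \approx 0.00026223$)
$\left(\left(26 - 23\right)^{2} + 81 \left(-76\right)\right) + n = \left(\left(26 - 23\right)^{2} + 81 \left(-76\right)\right) + \frac{2}{7627} = \left(3^{2} - 6156\right) + \frac{2}{7627} = \left(9 - 6156\right) + \frac{2}{7627} = -6147 + \frac{2}{7627} = - \frac{46883167}{7627}$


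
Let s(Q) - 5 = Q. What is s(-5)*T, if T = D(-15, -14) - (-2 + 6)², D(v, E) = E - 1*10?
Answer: 0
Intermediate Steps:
D(v, E) = -10 + E (D(v, E) = E - 10 = -10 + E)
s(Q) = 5 + Q
T = -40 (T = (-10 - 14) - (-2 + 6)² = -24 - 1*4² = -24 - 1*16 = -24 - 16 = -40)
s(-5)*T = (5 - 5)*(-40) = 0*(-40) = 0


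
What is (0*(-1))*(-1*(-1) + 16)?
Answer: 0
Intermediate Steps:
(0*(-1))*(-1*(-1) + 16) = 0*(1 + 16) = 0*17 = 0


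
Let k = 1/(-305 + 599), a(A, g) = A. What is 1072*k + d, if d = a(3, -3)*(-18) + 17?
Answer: -4903/147 ≈ -33.354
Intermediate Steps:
k = 1/294 ≈ 0.0034014
d = -37 (d = 3*(-18) + 17 = -54 + 17 = -37)
1072*k + d = 1072*(1/294) - 37 = 536/147 - 37 = -4903/147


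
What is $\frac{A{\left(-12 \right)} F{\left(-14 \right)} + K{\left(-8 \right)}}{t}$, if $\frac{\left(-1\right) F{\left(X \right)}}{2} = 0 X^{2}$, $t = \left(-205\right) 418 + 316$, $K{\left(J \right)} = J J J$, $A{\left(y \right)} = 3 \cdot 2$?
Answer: $\frac{256}{42687} \approx 0.0059971$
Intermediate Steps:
$A{\left(y \right)} = 6$
$K{\left(J \right)} = J^{3}$ ($K{\left(J \right)} = J^{2} J = J^{3}$)
$t = -85374$ ($t = -85690 + 316 = -85374$)
$F{\left(X \right)} = 0$ ($F{\left(X \right)} = - 2 \cdot 0 X^{2} = \left(-2\right) 0 = 0$)
$\frac{A{\left(-12 \right)} F{\left(-14 \right)} + K{\left(-8 \right)}}{t} = \frac{6 \cdot 0 + \left(-8\right)^{3}}{-85374} = \left(0 - 512\right) \left(- \frac{1}{85374}\right) = \left(-512\right) \left(- \frac{1}{85374}\right) = \frac{256}{42687}$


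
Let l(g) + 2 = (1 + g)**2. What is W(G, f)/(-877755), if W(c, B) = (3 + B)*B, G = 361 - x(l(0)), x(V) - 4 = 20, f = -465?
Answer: -14322/58517 ≈ -0.24475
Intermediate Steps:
l(g) = -2 + (1 + g)**2
x(V) = 24 (x(V) = 4 + 20 = 24)
G = 337 (G = 361 - 1*24 = 361 - 24 = 337)
W(c, B) = B*(3 + B)
W(G, f)/(-877755) = -465*(3 - 465)/(-877755) = -465*(-462)*(-1/877755) = 214830*(-1/877755) = -14322/58517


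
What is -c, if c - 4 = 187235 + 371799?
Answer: -559038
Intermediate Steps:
c = 559038 (c = 4 + (187235 + 371799) = 4 + 559034 = 559038)
-c = -1*559038 = -559038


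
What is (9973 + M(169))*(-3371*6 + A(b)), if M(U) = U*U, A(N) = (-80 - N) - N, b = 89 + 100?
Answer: -797037256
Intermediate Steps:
b = 189
A(N) = -80 - 2*N
M(U) = U**2
(9973 + M(169))*(-3371*6 + A(b)) = (9973 + 169**2)*(-3371*6 + (-80 - 2*189)) = (9973 + 28561)*(-20226 + (-80 - 378)) = 38534*(-20226 - 458) = 38534*(-20684) = -797037256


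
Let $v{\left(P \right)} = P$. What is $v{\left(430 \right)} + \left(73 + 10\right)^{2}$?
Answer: $7319$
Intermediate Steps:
$v{\left(430 \right)} + \left(73 + 10\right)^{2} = 430 + \left(73 + 10\right)^{2} = 430 + 83^{2} = 430 + 6889 = 7319$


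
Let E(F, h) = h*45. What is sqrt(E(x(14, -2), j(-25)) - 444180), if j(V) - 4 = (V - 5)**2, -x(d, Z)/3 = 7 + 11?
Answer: 10*I*sqrt(4035) ≈ 635.22*I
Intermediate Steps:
x(d, Z) = -54 (x(d, Z) = -3*(7 + 11) = -3*18 = -54)
j(V) = 4 + (-5 + V)**2 (j(V) = 4 + (V - 5)**2 = 4 + (-5 + V)**2)
E(F, h) = 45*h
sqrt(E(x(14, -2), j(-25)) - 444180) = sqrt(45*(4 + (-5 - 25)**2) - 444180) = sqrt(45*(4 + (-30)**2) - 444180) = sqrt(45*(4 + 900) - 444180) = sqrt(45*904 - 444180) = sqrt(40680 - 444180) = sqrt(-403500) = 10*I*sqrt(4035)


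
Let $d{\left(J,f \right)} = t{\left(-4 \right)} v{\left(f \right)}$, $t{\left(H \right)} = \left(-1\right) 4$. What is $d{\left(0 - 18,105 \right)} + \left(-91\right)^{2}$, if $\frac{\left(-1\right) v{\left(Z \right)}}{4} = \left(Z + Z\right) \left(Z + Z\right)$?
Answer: $713881$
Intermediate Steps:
$t{\left(H \right)} = -4$
$v{\left(Z \right)} = - 16 Z^{2}$ ($v{\left(Z \right)} = - 4 \left(Z + Z\right) \left(Z + Z\right) = - 4 \cdot 2 Z 2 Z = - 4 \cdot 4 Z^{2} = - 16 Z^{2}$)
$d{\left(J,f \right)} = 64 f^{2}$ ($d{\left(J,f \right)} = - 4 \left(- 16 f^{2}\right) = 64 f^{2}$)
$d{\left(0 - 18,105 \right)} + \left(-91\right)^{2} = 64 \cdot 105^{2} + \left(-91\right)^{2} = 64 \cdot 11025 + 8281 = 705600 + 8281 = 713881$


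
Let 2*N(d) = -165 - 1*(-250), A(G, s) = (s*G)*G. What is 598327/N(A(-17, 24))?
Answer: 1196654/85 ≈ 14078.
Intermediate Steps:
A(G, s) = s*G**2 (A(G, s) = (G*s)*G = s*G**2)
N(d) = 85/2 (N(d) = (-165 - 1*(-250))/2 = (-165 + 250)/2 = (1/2)*85 = 85/2)
598327/N(A(-17, 24)) = 598327/(85/2) = 598327*(2/85) = 1196654/85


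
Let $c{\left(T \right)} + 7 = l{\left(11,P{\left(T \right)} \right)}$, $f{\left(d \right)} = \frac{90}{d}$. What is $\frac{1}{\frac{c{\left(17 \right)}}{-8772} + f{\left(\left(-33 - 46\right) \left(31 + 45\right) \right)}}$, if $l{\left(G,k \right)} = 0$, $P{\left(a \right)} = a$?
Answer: $- \frac{13166772}{186863} \approx -70.462$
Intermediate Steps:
$c{\left(T \right)} = -7$ ($c{\left(T \right)} = -7 + 0 = -7$)
$\frac{1}{\frac{c{\left(17 \right)}}{-8772} + f{\left(\left(-33 - 46\right) \left(31 + 45\right) \right)}} = \frac{1}{- \frac{7}{-8772} + \frac{90}{\left(-33 - 46\right) \left(31 + 45\right)}} = \frac{1}{\left(-7\right) \left(- \frac{1}{8772}\right) + \frac{90}{\left(-79\right) 76}} = \frac{1}{\frac{7}{8772} + \frac{90}{-6004}} = \frac{1}{\frac{7}{8772} + 90 \left(- \frac{1}{6004}\right)} = \frac{1}{\frac{7}{8772} - \frac{45}{3002}} = \frac{1}{- \frac{186863}{13166772}} = - \frac{13166772}{186863}$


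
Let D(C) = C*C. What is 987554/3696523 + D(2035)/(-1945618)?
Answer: -13386730622303/7192021686214 ≈ -1.8613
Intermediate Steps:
D(C) = C²
987554/3696523 + D(2035)/(-1945618) = 987554/3696523 + 2035²/(-1945618) = 987554*(1/3696523) + 4141225*(-1/1945618) = 987554/3696523 - 4141225/1945618 = -13386730622303/7192021686214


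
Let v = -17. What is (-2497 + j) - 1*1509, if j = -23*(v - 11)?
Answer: -3362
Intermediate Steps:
j = 644 (j = -23*(-17 - 11) = -23*(-28) = 644)
(-2497 + j) - 1*1509 = (-2497 + 644) - 1*1509 = -1853 - 1509 = -3362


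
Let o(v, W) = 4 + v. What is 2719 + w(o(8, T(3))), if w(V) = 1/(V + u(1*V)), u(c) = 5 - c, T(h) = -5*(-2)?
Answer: 13596/5 ≈ 2719.2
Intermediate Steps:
T(h) = 10
w(V) = ⅕ (w(V) = 1/(V + (5 - V)) = 1/5 = ⅕)
2719 + w(o(8, T(3))) = 2719 + ⅕ = 13596/5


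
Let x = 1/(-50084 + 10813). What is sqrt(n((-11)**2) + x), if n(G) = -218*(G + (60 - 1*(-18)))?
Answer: 3*I*sqrt(7433801863637)/39271 ≈ 208.28*I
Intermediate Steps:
x = -1/39271 (x = 1/(-39271) = -1/39271 ≈ -2.5464e-5)
n(G) = -17004 - 218*G (n(G) = -218*(G + (60 + 18)) = -218*(G + 78) = -218*(78 + G) = -17004 - 218*G)
sqrt(n((-11)**2) + x) = sqrt((-17004 - 218*(-11)**2) - 1/39271) = sqrt((-17004 - 218*121) - 1/39271) = sqrt((-17004 - 26378) - 1/39271) = sqrt(-43382 - 1/39271) = sqrt(-1703654523/39271) = 3*I*sqrt(7433801863637)/39271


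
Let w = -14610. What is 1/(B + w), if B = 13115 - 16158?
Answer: -1/17653 ≈ -5.6648e-5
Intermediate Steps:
B = -3043
1/(B + w) = 1/(-3043 - 14610) = 1/(-17653) = -1/17653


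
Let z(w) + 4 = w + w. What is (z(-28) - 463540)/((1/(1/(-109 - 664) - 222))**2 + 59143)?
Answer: -853283686959775/108856249169921 ≈ -7.8386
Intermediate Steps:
z(w) = -4 + 2*w (z(w) = -4 + (w + w) = -4 + 2*w)
(z(-28) - 463540)/((1/(1/(-109 - 664) - 222))**2 + 59143) = ((-4 + 2*(-28)) - 463540)/((1/(1/(-109 - 664) - 222))**2 + 59143) = ((-4 - 56) - 463540)/((1/(1/(-773) - 222))**2 + 59143) = (-60 - 463540)/((1/(-1/773 - 222))**2 + 59143) = -463600/((1/(-171607/773))**2 + 59143) = -463600/((-773/171607)**2 + 59143) = -463600/(597529/29448962449 + 59143) = -463600/1741699986718736/29448962449 = -463600*29448962449/1741699986718736 = -853283686959775/108856249169921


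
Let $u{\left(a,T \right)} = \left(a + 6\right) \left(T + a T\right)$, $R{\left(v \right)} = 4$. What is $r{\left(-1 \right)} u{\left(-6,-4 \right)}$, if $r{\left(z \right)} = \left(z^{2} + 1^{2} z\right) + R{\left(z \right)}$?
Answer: $0$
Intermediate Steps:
$r{\left(z \right)} = 4 + z + z^{2}$ ($r{\left(z \right)} = \left(z^{2} + 1^{2} z\right) + 4 = \left(z^{2} + 1 z\right) + 4 = \left(z^{2} + z\right) + 4 = \left(z + z^{2}\right) + 4 = 4 + z + z^{2}$)
$u{\left(a,T \right)} = \left(6 + a\right) \left(T + T a\right)$
$r{\left(-1 \right)} u{\left(-6,-4 \right)} = \left(4 - 1 + \left(-1\right)^{2}\right) \left(- 4 \left(6 + \left(-6\right)^{2} + 7 \left(-6\right)\right)\right) = \left(4 - 1 + 1\right) \left(- 4 \left(6 + 36 - 42\right)\right) = 4 \left(\left(-4\right) 0\right) = 4 \cdot 0 = 0$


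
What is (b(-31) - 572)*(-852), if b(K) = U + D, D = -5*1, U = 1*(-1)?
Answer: 492456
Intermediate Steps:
U = -1
D = -5
b(K) = -6 (b(K) = -1 - 5 = -6)
(b(-31) - 572)*(-852) = (-6 - 572)*(-852) = -578*(-852) = 492456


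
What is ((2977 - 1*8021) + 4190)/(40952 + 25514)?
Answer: -427/33233 ≈ -0.012849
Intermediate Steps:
((2977 - 1*8021) + 4190)/(40952 + 25514) = ((2977 - 8021) + 4190)/66466 = (-5044 + 4190)*(1/66466) = -854*1/66466 = -427/33233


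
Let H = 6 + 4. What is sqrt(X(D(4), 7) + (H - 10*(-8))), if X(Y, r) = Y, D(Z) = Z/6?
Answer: 4*sqrt(51)/3 ≈ 9.5219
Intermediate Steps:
H = 10
D(Z) = Z/6 (D(Z) = Z*(1/6) = Z/6)
sqrt(X(D(4), 7) + (H - 10*(-8))) = sqrt((1/6)*4 + (10 - 10*(-8))) = sqrt(2/3 + (10 + 80)) = sqrt(2/3 + 90) = sqrt(272/3) = 4*sqrt(51)/3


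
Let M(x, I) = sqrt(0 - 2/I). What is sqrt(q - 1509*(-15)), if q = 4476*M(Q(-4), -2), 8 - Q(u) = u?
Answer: sqrt(27111) ≈ 164.65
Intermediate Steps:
Q(u) = 8 - u
M(x, I) = sqrt(2)*sqrt(-1/I) (M(x, I) = sqrt(-2/I) = sqrt(2)*sqrt(-1/I))
q = 4476 (q = 4476*(sqrt(2)*sqrt(-1/(-2))) = 4476*(sqrt(2)*sqrt(-1*(-1/2))) = 4476*(sqrt(2)*sqrt(1/2)) = 4476*(sqrt(2)*(sqrt(2)/2)) = 4476*1 = 4476)
sqrt(q - 1509*(-15)) = sqrt(4476 - 1509*(-15)) = sqrt(4476 + 22635) = sqrt(27111)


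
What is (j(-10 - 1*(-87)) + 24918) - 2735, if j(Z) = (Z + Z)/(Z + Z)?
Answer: 22184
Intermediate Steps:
j(Z) = 1 (j(Z) = (2*Z)/((2*Z)) = (2*Z)*(1/(2*Z)) = 1)
(j(-10 - 1*(-87)) + 24918) - 2735 = (1 + 24918) - 2735 = 24919 - 2735 = 22184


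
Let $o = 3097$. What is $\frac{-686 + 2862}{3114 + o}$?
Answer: $\frac{2176}{6211} \approx 0.35035$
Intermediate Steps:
$\frac{-686 + 2862}{3114 + o} = \frac{-686 + 2862}{3114 + 3097} = \frac{2176}{6211}$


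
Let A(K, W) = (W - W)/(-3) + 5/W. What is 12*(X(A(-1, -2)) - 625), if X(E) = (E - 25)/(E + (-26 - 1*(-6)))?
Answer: -22456/3 ≈ -7485.3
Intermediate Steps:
A(K, W) = 5/W (A(K, W) = 0*(-1/3) + 5/W = 0 + 5/W = 5/W)
X(E) = (-25 + E)/(-20 + E) (X(E) = (-25 + E)/(E + (-26 + 6)) = (-25 + E)/(E - 20) = (-25 + E)/(-20 + E))
12*(X(A(-1, -2)) - 625) = 12*((-25 + 5/(-2))/(-20 + 5/(-2)) - 625) = 12*((-25 + 5*(-1/2))/(-20 + 5*(-1/2)) - 625) = 12*((-25 - 5/2)/(-20 - 5/2) - 625) = 12*(-55/2/(-45/2) - 625) = 12*(-2/45*(-55/2) - 625) = 12*(11/9 - 625) = 12*(-5614/9) = -22456/3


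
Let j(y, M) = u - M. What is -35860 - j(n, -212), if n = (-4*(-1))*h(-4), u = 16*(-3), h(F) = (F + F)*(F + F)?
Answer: -36024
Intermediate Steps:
h(F) = 4*F² (h(F) = (2*F)*(2*F) = 4*F²)
u = -48
n = 256 (n = (-4*(-1))*(4*(-4)²) = 4*(4*16) = 4*64 = 256)
j(y, M) = -48 - M
-35860 - j(n, -212) = -35860 - (-48 - 1*(-212)) = -35860 - (-48 + 212) = -35860 - 1*164 = -35860 - 164 = -36024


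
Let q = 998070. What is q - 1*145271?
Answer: 852799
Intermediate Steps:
q - 1*145271 = 998070 - 1*145271 = 998070 - 145271 = 852799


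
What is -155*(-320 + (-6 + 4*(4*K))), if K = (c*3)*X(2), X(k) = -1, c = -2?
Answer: 35650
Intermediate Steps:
K = 6 (K = -2*3*(-1) = -6*(-1) = 6)
-155*(-320 + (-6 + 4*(4*K))) = -155*(-320 + (-6 + 4*(4*6))) = -155*(-320 + (-6 + 4*24)) = -155*(-320 + (-6 + 96)) = -155*(-320 + 90) = -155*(-230) = 35650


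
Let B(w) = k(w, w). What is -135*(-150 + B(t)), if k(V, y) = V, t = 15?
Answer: 18225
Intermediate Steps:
B(w) = w
-135*(-150 + B(t)) = -135*(-150 + 15) = -135*(-135) = 18225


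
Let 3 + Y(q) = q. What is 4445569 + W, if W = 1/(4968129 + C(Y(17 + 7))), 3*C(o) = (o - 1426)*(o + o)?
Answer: 21998715928172/4948459 ≈ 4.4456e+6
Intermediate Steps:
Y(q) = -3 + q
C(o) = 2*o*(-1426 + o)/3 (C(o) = ((o - 1426)*(o + o))/3 = ((-1426 + o)*(2*o))/3 = (2*o*(-1426 + o))/3 = 2*o*(-1426 + o)/3)
W = 1/4948459 (W = 1/(4968129 + 2*(-3 + (17 + 7))*(-1426 + (-3 + (17 + 7)))/3) = 1/(4968129 + 2*(-3 + 24)*(-1426 + (-3 + 24))/3) = 1/(4968129 + (⅔)*21*(-1426 + 21)) = 1/(4968129 + (⅔)*21*(-1405)) = 1/(4968129 - 19670) = 1/4948459 ≈ 2.0208e-7)
4445569 + W = 4445569 + 1/4948459 = 21998715928172/4948459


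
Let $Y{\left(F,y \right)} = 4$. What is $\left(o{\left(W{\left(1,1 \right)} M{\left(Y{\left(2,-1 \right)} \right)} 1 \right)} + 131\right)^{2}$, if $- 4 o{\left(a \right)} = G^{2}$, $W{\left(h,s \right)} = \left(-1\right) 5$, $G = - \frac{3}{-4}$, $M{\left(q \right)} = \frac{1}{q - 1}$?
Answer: $\frac{70140625}{4096} \approx 17124.0$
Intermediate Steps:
$M{\left(q \right)} = \frac{1}{-1 + q}$
$G = \frac{3}{4}$ ($G = \left(-3\right) \left(- \frac{1}{4}\right) = \frac{3}{4} \approx 0.75$)
$W{\left(h,s \right)} = -5$
$o{\left(a \right)} = - \frac{9}{64}$ ($o{\left(a \right)} = - \frac{\left(\frac{3}{4}\right)^{2}}{4} = \left(- \frac{1}{4}\right) \frac{9}{16} = - \frac{9}{64}$)
$\left(o{\left(W{\left(1,1 \right)} M{\left(Y{\left(2,-1 \right)} \right)} 1 \right)} + 131\right)^{2} = \left(- \frac{9}{64} + 131\right)^{2} = \left(\frac{8375}{64}\right)^{2} = \frac{70140625}{4096}$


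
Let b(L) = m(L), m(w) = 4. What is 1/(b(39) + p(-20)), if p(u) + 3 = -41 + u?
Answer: -1/60 ≈ -0.016667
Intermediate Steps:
p(u) = -44 + u (p(u) = -3 + (-41 + u) = -44 + u)
b(L) = 4
1/(b(39) + p(-20)) = 1/(4 + (-44 - 20)) = 1/(4 - 64) = 1/(-60) = -1/60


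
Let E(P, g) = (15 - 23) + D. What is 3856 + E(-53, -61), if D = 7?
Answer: 3855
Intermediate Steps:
E(P, g) = -1 (E(P, g) = (15 - 23) + 7 = -8 + 7 = -1)
3856 + E(-53, -61) = 3856 - 1 = 3855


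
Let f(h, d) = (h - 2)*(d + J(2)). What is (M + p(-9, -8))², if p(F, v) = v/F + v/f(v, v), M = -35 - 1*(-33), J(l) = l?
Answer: 3136/2025 ≈ 1.5486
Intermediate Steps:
M = -2 (M = -35 + 33 = -2)
f(h, d) = (-2 + h)*(2 + d) (f(h, d) = (h - 2)*(d + 2) = (-2 + h)*(2 + d))
p(F, v) = v/F + v/(-4 + v²) (p(F, v) = v/F + v/(-4 - 2*v + 2*v + v*v) = v/F + v/(-4 - 2*v + 2*v + v²) = v/F + v/(-4 + v²))
(M + p(-9, -8))² = (-2 - 8*(4 - 1*(-9) - 1*(-8)²)/(-9*(4 - 1*(-8)²)))² = (-2 - 8*(-⅑)*(4 + 9 - 1*64)/(4 - 1*64))² = (-2 - 8*(-⅑)*(4 + 9 - 64)/(4 - 64))² = (-2 - 8*(-⅑)*(-51)/(-60))² = (-2 - 8*(-⅑)*(-1/60)*(-51))² = (-2 + 34/45)² = (-56/45)² = 3136/2025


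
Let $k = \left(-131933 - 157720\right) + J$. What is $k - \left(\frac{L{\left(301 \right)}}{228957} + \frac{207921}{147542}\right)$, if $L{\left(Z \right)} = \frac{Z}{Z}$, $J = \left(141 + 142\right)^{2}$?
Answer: $- \frac{7079281663525355}{33780773694} \approx -2.0957 \cdot 10^{5}$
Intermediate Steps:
$J = 80089$ ($J = 283^{2} = 80089$)
$L{\left(Z \right)} = 1$
$k = -209564$ ($k = \left(-131933 - 157720\right) + 80089 = -289653 + 80089 = -209564$)
$k - \left(\frac{L{\left(301 \right)}}{228957} + \frac{207921}{147542}\right) = -209564 - \left(1 \cdot \frac{1}{228957} + \frac{207921}{147542}\right) = -209564 - \left(1 \cdot \frac{1}{228957} + 207921 \cdot \frac{1}{147542}\right) = -209564 - \left(\frac{1}{228957} + \frac{207921}{147542}\right) = -209564 - \frac{47605115939}{33780773694} = - \frac{7079281663525355}{33780773694}$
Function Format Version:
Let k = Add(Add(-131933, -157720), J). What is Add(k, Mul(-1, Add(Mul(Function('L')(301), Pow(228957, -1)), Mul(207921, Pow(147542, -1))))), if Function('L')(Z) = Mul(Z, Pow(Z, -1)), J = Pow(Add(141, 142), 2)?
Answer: Rational(-7079281663525355, 33780773694) ≈ -2.0957e+5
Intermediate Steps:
J = 80089 (J = Pow(283, 2) = 80089)
Function('L')(Z) = 1
k = -209564 (k = Add(Add(-131933, -157720), 80089) = Add(-289653, 80089) = -209564)
Add(k, Mul(-1, Add(Mul(Function('L')(301), Pow(228957, -1)), Mul(207921, Pow(147542, -1))))) = Add(-209564, Mul(-1, Add(Mul(1, Pow(228957, -1)), Mul(207921, Pow(147542, -1))))) = Add(-209564, Mul(-1, Add(Mul(1, Rational(1, 228957)), Mul(207921, Rational(1, 147542))))) = Add(-209564, Mul(-1, Add(Rational(1, 228957), Rational(207921, 147542)))) = Add(-209564, Mul(-1, Rational(47605115939, 33780773694))) = Add(-209564, Rational(-47605115939, 33780773694)) = Rational(-7079281663525355, 33780773694)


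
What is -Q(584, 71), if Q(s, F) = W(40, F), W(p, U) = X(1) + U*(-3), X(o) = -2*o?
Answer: 215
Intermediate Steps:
W(p, U) = -2 - 3*U (W(p, U) = -2*1 + U*(-3) = -2 - 3*U)
Q(s, F) = -2 - 3*F
-Q(584, 71) = -(-2 - 3*71) = -(-2 - 213) = -1*(-215) = 215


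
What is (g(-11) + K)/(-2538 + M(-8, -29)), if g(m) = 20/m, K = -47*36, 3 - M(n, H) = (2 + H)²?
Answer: 137/264 ≈ 0.51894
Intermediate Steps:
M(n, H) = 3 - (2 + H)²
K = -1692
(g(-11) + K)/(-2538 + M(-8, -29)) = (20/(-11) - 1692)/(-2538 + (3 - (2 - 29)²)) = (20*(-1/11) - 1692)/(-2538 + (3 - 1*(-27)²)) = (-20/11 - 1692)/(-2538 + (3 - 1*729)) = -18632/(11*(-2538 + (3 - 729))) = -18632/(11*(-2538 - 726)) = -18632/11/(-3264) = -18632/11*(-1/3264) = 137/264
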